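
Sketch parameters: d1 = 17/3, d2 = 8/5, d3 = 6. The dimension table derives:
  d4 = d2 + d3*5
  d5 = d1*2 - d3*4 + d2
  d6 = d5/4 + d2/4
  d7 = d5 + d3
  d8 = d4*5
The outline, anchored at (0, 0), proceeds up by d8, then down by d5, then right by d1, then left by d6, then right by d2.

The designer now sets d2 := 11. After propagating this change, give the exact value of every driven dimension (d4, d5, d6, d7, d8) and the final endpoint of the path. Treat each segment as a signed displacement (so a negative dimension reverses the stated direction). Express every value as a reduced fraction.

Apply edit: d2 := 11
  d4 = d2 + d3*5 = 41
  d5 = d1*2 - d3*4 + d2 = -5/3
  d6 = d5/4 + d2/4 = 7/3
  d7 = d5 + d3 = 13/3
  d8 = d4*5 = 205
Walk from origin (0, 0):
  seg 1: up by d8 = 205 → (0, 205)
  seg 2: down by d5 = -5/3 → (0, 620/3)
  seg 3: right by d1 = 17/3 → (17/3, 620/3)
  seg 4: left by d6 = 7/3 → (10/3, 620/3)
  seg 5: right by d2 = 11 → (43/3, 620/3)

d4 = 41
d5 = -5/3
d6 = 7/3
d7 = 13/3
d8 = 205
endpoint = (43/3, 620/3)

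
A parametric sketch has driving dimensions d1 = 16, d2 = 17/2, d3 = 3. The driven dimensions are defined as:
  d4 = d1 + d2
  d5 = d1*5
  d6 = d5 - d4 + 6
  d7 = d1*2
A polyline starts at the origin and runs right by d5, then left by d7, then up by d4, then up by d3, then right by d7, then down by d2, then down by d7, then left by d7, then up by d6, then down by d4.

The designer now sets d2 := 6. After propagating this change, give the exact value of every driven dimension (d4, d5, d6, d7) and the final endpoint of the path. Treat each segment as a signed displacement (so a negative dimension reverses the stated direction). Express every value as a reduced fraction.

Apply edit: d2 := 6
  d4 = d1 + d2 = 22
  d5 = d1*5 = 80
  d6 = d5 - d4 + 6 = 64
  d7 = d1*2 = 32
Walk from origin (0, 0):
  seg 1: right by d5 = 80 → (80, 0)
  seg 2: left by d7 = 32 → (48, 0)
  seg 3: up by d4 = 22 → (48, 22)
  seg 4: up by d3 = 3 → (48, 25)
  seg 5: right by d7 = 32 → (80, 25)
  seg 6: down by d2 = 6 → (80, 19)
  seg 7: down by d7 = 32 → (80, -13)
  seg 8: left by d7 = 32 → (48, -13)
  seg 9: up by d6 = 64 → (48, 51)
  seg 10: down by d4 = 22 → (48, 29)

d4 = 22
d5 = 80
d6 = 64
d7 = 32
endpoint = (48, 29)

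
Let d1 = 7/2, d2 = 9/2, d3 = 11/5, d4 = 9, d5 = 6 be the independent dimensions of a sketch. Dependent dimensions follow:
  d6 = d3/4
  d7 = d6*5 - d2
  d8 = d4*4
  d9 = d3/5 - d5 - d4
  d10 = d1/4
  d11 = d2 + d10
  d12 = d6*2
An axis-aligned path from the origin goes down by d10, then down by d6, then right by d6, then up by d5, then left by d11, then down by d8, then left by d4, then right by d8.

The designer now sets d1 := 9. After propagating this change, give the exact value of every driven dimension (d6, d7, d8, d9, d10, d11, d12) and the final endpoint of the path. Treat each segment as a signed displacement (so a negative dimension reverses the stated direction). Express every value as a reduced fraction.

d6 = 11/20
d7 = -7/4
d8 = 36
d9 = -364/25
d10 = 9/4
d11 = 27/4
d12 = 11/10
endpoint = (104/5, -164/5)

Apply edit: d1 := 9
  d6 = d3/4 = 11/20
  d7 = d6*5 - d2 = -7/4
  d8 = d4*4 = 36
  d9 = d3/5 - d5 - d4 = -364/25
  d10 = d1/4 = 9/4
  d11 = d2 + d10 = 27/4
  d12 = d6*2 = 11/10
Walk from origin (0, 0):
  seg 1: down by d10 = 9/4 → (0, -9/4)
  seg 2: down by d6 = 11/20 → (0, -14/5)
  seg 3: right by d6 = 11/20 → (11/20, -14/5)
  seg 4: up by d5 = 6 → (11/20, 16/5)
  seg 5: left by d11 = 27/4 → (-31/5, 16/5)
  seg 6: down by d8 = 36 → (-31/5, -164/5)
  seg 7: left by d4 = 9 → (-76/5, -164/5)
  seg 8: right by d8 = 36 → (104/5, -164/5)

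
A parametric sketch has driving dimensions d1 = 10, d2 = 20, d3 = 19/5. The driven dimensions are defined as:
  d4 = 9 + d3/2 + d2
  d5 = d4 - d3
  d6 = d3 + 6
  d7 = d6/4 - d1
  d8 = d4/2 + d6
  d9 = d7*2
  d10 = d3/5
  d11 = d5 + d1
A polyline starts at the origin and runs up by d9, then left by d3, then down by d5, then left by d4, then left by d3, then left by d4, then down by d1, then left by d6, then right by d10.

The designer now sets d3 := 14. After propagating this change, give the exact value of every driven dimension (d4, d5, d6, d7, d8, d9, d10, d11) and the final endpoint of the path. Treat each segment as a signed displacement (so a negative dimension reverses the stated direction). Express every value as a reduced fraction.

d4 = 36
d5 = 22
d6 = 20
d7 = -5
d8 = 38
d9 = -10
d10 = 14/5
d11 = 32
endpoint = (-586/5, -42)

Apply edit: d3 := 14
  d4 = 9 + d3/2 + d2 = 36
  d5 = d4 - d3 = 22
  d6 = d3 + 6 = 20
  d7 = d6/4 - d1 = -5
  d8 = d4/2 + d6 = 38
  d9 = d7*2 = -10
  d10 = d3/5 = 14/5
  d11 = d5 + d1 = 32
Walk from origin (0, 0):
  seg 1: up by d9 = -10 → (0, -10)
  seg 2: left by d3 = 14 → (-14, -10)
  seg 3: down by d5 = 22 → (-14, -32)
  seg 4: left by d4 = 36 → (-50, -32)
  seg 5: left by d3 = 14 → (-64, -32)
  seg 6: left by d4 = 36 → (-100, -32)
  seg 7: down by d1 = 10 → (-100, -42)
  seg 8: left by d6 = 20 → (-120, -42)
  seg 9: right by d10 = 14/5 → (-586/5, -42)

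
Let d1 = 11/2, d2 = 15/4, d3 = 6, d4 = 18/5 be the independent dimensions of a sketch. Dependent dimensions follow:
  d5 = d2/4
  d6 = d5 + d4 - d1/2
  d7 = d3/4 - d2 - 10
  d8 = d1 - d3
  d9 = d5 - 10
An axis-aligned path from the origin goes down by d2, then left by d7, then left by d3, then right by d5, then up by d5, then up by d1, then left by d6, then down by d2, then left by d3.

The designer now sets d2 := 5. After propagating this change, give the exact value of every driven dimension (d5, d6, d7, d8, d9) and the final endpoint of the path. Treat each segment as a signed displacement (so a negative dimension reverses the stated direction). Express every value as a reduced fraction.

Apply edit: d2 := 5
  d5 = d2/4 = 5/4
  d6 = d5 + d4 - d1/2 = 21/10
  d7 = d3/4 - d2 - 10 = -27/2
  d8 = d1 - d3 = -1/2
  d9 = d5 - 10 = -35/4
Walk from origin (0, 0):
  seg 1: down by d2 = 5 → (0, -5)
  seg 2: left by d7 = -27/2 → (27/2, -5)
  seg 3: left by d3 = 6 → (15/2, -5)
  seg 4: right by d5 = 5/4 → (35/4, -5)
  seg 5: up by d5 = 5/4 → (35/4, -15/4)
  seg 6: up by d1 = 11/2 → (35/4, 7/4)
  seg 7: left by d6 = 21/10 → (133/20, 7/4)
  seg 8: down by d2 = 5 → (133/20, -13/4)
  seg 9: left by d3 = 6 → (13/20, -13/4)

d5 = 5/4
d6 = 21/10
d7 = -27/2
d8 = -1/2
d9 = -35/4
endpoint = (13/20, -13/4)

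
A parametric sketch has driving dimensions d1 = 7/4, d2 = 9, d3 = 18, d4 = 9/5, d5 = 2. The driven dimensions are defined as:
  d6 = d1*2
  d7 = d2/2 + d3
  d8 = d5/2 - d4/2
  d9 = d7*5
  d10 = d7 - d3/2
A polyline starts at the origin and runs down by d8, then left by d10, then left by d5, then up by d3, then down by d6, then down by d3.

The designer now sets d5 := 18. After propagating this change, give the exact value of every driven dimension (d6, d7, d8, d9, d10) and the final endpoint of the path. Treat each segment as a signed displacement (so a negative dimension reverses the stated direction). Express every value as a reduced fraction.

Apply edit: d5 := 18
  d6 = d1*2 = 7/2
  d7 = d2/2 + d3 = 45/2
  d8 = d5/2 - d4/2 = 81/10
  d9 = d7*5 = 225/2
  d10 = d7 - d3/2 = 27/2
Walk from origin (0, 0):
  seg 1: down by d8 = 81/10 → (0, -81/10)
  seg 2: left by d10 = 27/2 → (-27/2, -81/10)
  seg 3: left by d5 = 18 → (-63/2, -81/10)
  seg 4: up by d3 = 18 → (-63/2, 99/10)
  seg 5: down by d6 = 7/2 → (-63/2, 32/5)
  seg 6: down by d3 = 18 → (-63/2, -58/5)

d6 = 7/2
d7 = 45/2
d8 = 81/10
d9 = 225/2
d10 = 27/2
endpoint = (-63/2, -58/5)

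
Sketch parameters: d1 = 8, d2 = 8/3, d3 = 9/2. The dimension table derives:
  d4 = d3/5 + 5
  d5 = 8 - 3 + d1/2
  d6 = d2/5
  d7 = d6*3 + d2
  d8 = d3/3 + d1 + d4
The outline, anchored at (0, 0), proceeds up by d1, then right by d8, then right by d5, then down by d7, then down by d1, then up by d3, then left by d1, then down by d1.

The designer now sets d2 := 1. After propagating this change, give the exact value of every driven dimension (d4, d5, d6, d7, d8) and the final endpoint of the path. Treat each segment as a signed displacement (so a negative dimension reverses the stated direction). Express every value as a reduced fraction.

d4 = 59/10
d5 = 9
d6 = 1/5
d7 = 8/5
d8 = 77/5
endpoint = (82/5, -51/10)

Apply edit: d2 := 1
  d4 = d3/5 + 5 = 59/10
  d5 = 8 - 3 + d1/2 = 9
  d6 = d2/5 = 1/5
  d7 = d6*3 + d2 = 8/5
  d8 = d3/3 + d1 + d4 = 77/5
Walk from origin (0, 0):
  seg 1: up by d1 = 8 → (0, 8)
  seg 2: right by d8 = 77/5 → (77/5, 8)
  seg 3: right by d5 = 9 → (122/5, 8)
  seg 4: down by d7 = 8/5 → (122/5, 32/5)
  seg 5: down by d1 = 8 → (122/5, -8/5)
  seg 6: up by d3 = 9/2 → (122/5, 29/10)
  seg 7: left by d1 = 8 → (82/5, 29/10)
  seg 8: down by d1 = 8 → (82/5, -51/10)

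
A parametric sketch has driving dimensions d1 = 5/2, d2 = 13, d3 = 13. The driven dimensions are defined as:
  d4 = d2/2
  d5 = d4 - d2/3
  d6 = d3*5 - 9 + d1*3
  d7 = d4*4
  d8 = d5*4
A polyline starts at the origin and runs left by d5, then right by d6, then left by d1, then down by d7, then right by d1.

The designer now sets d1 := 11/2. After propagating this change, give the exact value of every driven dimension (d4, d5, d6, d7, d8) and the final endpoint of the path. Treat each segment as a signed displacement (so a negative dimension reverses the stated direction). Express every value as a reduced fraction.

d4 = 13/2
d5 = 13/6
d6 = 145/2
d7 = 26
d8 = 26/3
endpoint = (211/3, -26)

Apply edit: d1 := 11/2
  d4 = d2/2 = 13/2
  d5 = d4 - d2/3 = 13/6
  d6 = d3*5 - 9 + d1*3 = 145/2
  d7 = d4*4 = 26
  d8 = d5*4 = 26/3
Walk from origin (0, 0):
  seg 1: left by d5 = 13/6 → (-13/6, 0)
  seg 2: right by d6 = 145/2 → (211/3, 0)
  seg 3: left by d1 = 11/2 → (389/6, 0)
  seg 4: down by d7 = 26 → (389/6, -26)
  seg 5: right by d1 = 11/2 → (211/3, -26)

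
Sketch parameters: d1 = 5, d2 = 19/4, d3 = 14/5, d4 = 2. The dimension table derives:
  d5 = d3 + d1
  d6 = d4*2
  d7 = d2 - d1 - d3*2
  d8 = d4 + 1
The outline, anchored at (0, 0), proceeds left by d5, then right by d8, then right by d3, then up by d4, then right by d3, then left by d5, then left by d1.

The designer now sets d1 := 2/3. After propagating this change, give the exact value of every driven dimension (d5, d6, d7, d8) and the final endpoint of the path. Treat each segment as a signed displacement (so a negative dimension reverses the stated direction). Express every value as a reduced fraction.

d5 = 52/15
d6 = 4
d7 = -91/60
d8 = 3
endpoint = (1, 2)

Apply edit: d1 := 2/3
  d5 = d3 + d1 = 52/15
  d6 = d4*2 = 4
  d7 = d2 - d1 - d3*2 = -91/60
  d8 = d4 + 1 = 3
Walk from origin (0, 0):
  seg 1: left by d5 = 52/15 → (-52/15, 0)
  seg 2: right by d8 = 3 → (-7/15, 0)
  seg 3: right by d3 = 14/5 → (7/3, 0)
  seg 4: up by d4 = 2 → (7/3, 2)
  seg 5: right by d3 = 14/5 → (77/15, 2)
  seg 6: left by d5 = 52/15 → (5/3, 2)
  seg 7: left by d1 = 2/3 → (1, 2)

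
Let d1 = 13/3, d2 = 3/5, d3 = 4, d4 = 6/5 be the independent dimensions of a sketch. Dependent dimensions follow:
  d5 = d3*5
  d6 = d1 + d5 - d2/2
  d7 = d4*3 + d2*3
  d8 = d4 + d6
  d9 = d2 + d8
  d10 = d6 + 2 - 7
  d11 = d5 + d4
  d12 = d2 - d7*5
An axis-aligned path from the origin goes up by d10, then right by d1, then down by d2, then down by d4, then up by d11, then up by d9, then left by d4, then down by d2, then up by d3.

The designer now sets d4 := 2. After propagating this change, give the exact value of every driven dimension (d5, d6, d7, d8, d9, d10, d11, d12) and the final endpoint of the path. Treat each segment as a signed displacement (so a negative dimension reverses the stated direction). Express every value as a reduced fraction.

Apply edit: d4 := 2
  d5 = d3*5 = 20
  d6 = d1 + d5 - d2/2 = 721/30
  d7 = d4*3 + d2*3 = 39/5
  d8 = d4 + d6 = 781/30
  d9 = d2 + d8 = 799/30
  d10 = d6 + 2 - 7 = 571/30
  d11 = d5 + d4 = 22
  d12 = d2 - d7*5 = -192/5
Walk from origin (0, 0):
  seg 1: up by d10 = 571/30 → (0, 571/30)
  seg 2: right by d1 = 13/3 → (13/3, 571/30)
  seg 3: down by d2 = 3/5 → (13/3, 553/30)
  seg 4: down by d4 = 2 → (13/3, 493/30)
  seg 5: up by d11 = 22 → (13/3, 1153/30)
  seg 6: up by d9 = 799/30 → (13/3, 976/15)
  seg 7: left by d4 = 2 → (7/3, 976/15)
  seg 8: down by d2 = 3/5 → (7/3, 967/15)
  seg 9: up by d3 = 4 → (7/3, 1027/15)

d5 = 20
d6 = 721/30
d7 = 39/5
d8 = 781/30
d9 = 799/30
d10 = 571/30
d11 = 22
d12 = -192/5
endpoint = (7/3, 1027/15)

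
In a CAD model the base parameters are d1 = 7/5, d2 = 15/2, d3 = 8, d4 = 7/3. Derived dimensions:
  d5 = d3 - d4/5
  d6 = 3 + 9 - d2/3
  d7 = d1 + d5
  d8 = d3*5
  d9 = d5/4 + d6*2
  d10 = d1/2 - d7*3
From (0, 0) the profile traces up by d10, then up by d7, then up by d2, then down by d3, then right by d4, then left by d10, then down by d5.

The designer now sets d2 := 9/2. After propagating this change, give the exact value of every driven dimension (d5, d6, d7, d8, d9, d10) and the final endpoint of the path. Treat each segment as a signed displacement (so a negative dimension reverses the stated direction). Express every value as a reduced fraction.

Apply edit: d2 := 9/2
  d5 = d3 - d4/5 = 113/15
  d6 = 3 + 9 - d2/3 = 21/2
  d7 = d1 + d5 = 134/15
  d8 = d3*5 = 40
  d9 = d5/4 + d6*2 = 1373/60
  d10 = d1/2 - d7*3 = -261/10
Walk from origin (0, 0):
  seg 1: up by d10 = -261/10 → (0, -261/10)
  seg 2: up by d7 = 134/15 → (0, -103/6)
  seg 3: up by d2 = 9/2 → (0, -38/3)
  seg 4: down by d3 = 8 → (0, -62/3)
  seg 5: right by d4 = 7/3 → (7/3, -62/3)
  seg 6: left by d10 = -261/10 → (853/30, -62/3)
  seg 7: down by d5 = 113/15 → (853/30, -141/5)

d5 = 113/15
d6 = 21/2
d7 = 134/15
d8 = 40
d9 = 1373/60
d10 = -261/10
endpoint = (853/30, -141/5)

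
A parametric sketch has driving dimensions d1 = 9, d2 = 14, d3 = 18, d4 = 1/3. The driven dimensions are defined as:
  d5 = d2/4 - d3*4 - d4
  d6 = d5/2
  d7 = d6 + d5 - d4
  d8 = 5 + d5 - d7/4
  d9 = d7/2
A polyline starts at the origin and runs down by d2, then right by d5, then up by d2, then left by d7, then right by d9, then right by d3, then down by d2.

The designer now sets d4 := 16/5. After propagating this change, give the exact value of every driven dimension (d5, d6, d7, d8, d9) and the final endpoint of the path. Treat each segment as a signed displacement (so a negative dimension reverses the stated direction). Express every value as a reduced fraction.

d5 = -717/10
d6 = -717/20
d7 = -443/4
d8 = -3121/80
d9 = -443/8
endpoint = (67/40, -14)

Apply edit: d4 := 16/5
  d5 = d2/4 - d3*4 - d4 = -717/10
  d6 = d5/2 = -717/20
  d7 = d6 + d5 - d4 = -443/4
  d8 = 5 + d5 - d7/4 = -3121/80
  d9 = d7/2 = -443/8
Walk from origin (0, 0):
  seg 1: down by d2 = 14 → (0, -14)
  seg 2: right by d5 = -717/10 → (-717/10, -14)
  seg 3: up by d2 = 14 → (-717/10, 0)
  seg 4: left by d7 = -443/4 → (781/20, 0)
  seg 5: right by d9 = -443/8 → (-653/40, 0)
  seg 6: right by d3 = 18 → (67/40, 0)
  seg 7: down by d2 = 14 → (67/40, -14)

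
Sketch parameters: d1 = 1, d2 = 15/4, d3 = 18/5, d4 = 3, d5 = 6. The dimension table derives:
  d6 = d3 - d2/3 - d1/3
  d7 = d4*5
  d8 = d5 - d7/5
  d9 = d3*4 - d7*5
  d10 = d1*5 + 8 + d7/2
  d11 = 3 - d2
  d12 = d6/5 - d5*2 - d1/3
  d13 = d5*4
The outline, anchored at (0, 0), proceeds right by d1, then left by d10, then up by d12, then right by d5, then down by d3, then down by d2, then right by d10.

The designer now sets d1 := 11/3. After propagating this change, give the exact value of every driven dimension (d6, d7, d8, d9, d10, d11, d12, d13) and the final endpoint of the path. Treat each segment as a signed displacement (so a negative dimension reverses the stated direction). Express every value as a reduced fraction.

d6 = 203/180
d7 = 15
d8 = 3
d9 = -303/5
d10 = 203/6
d11 = -3/4
d12 = -3899/300
d13 = 24
endpoint = (29/3, -1526/75)

Apply edit: d1 := 11/3
  d6 = d3 - d2/3 - d1/3 = 203/180
  d7 = d4*5 = 15
  d8 = d5 - d7/5 = 3
  d9 = d3*4 - d7*5 = -303/5
  d10 = d1*5 + 8 + d7/2 = 203/6
  d11 = 3 - d2 = -3/4
  d12 = d6/5 - d5*2 - d1/3 = -3899/300
  d13 = d5*4 = 24
Walk from origin (0, 0):
  seg 1: right by d1 = 11/3 → (11/3, 0)
  seg 2: left by d10 = 203/6 → (-181/6, 0)
  seg 3: up by d12 = -3899/300 → (-181/6, -3899/300)
  seg 4: right by d5 = 6 → (-145/6, -3899/300)
  seg 5: down by d3 = 18/5 → (-145/6, -4979/300)
  seg 6: down by d2 = 15/4 → (-145/6, -1526/75)
  seg 7: right by d10 = 203/6 → (29/3, -1526/75)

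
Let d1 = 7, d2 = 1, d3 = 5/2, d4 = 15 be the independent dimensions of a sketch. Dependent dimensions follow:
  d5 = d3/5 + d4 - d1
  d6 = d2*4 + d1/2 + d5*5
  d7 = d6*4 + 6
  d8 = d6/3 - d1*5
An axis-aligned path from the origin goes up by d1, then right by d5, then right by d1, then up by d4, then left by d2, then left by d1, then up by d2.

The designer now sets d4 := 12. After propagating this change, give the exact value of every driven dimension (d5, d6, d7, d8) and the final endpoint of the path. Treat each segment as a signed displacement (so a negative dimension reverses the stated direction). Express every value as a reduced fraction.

Apply edit: d4 := 12
  d5 = d3/5 + d4 - d1 = 11/2
  d6 = d2*4 + d1/2 + d5*5 = 35
  d7 = d6*4 + 6 = 146
  d8 = d6/3 - d1*5 = -70/3
Walk from origin (0, 0):
  seg 1: up by d1 = 7 → (0, 7)
  seg 2: right by d5 = 11/2 → (11/2, 7)
  seg 3: right by d1 = 7 → (25/2, 7)
  seg 4: up by d4 = 12 → (25/2, 19)
  seg 5: left by d2 = 1 → (23/2, 19)
  seg 6: left by d1 = 7 → (9/2, 19)
  seg 7: up by d2 = 1 → (9/2, 20)

d5 = 11/2
d6 = 35
d7 = 146
d8 = -70/3
endpoint = (9/2, 20)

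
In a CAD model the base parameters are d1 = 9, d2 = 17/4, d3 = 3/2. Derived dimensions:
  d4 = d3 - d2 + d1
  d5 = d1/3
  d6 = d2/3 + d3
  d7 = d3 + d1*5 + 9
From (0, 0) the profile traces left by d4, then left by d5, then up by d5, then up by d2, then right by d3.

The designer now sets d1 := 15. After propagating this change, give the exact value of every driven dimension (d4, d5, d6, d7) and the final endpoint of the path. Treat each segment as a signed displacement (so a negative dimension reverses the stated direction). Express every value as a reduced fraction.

Apply edit: d1 := 15
  d4 = d3 - d2 + d1 = 49/4
  d5 = d1/3 = 5
  d6 = d2/3 + d3 = 35/12
  d7 = d3 + d1*5 + 9 = 171/2
Walk from origin (0, 0):
  seg 1: left by d4 = 49/4 → (-49/4, 0)
  seg 2: left by d5 = 5 → (-69/4, 0)
  seg 3: up by d5 = 5 → (-69/4, 5)
  seg 4: up by d2 = 17/4 → (-69/4, 37/4)
  seg 5: right by d3 = 3/2 → (-63/4, 37/4)

d4 = 49/4
d5 = 5
d6 = 35/12
d7 = 171/2
endpoint = (-63/4, 37/4)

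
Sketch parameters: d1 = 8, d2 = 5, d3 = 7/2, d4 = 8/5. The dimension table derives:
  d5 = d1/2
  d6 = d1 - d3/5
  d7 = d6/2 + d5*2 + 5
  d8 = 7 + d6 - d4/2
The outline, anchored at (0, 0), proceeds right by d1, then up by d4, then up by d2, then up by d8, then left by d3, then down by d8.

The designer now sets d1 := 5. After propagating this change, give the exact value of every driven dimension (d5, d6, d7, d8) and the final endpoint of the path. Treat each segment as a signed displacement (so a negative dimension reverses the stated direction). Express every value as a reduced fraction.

d5 = 5/2
d6 = 43/10
d7 = 243/20
d8 = 21/2
endpoint = (3/2, 33/5)

Apply edit: d1 := 5
  d5 = d1/2 = 5/2
  d6 = d1 - d3/5 = 43/10
  d7 = d6/2 + d5*2 + 5 = 243/20
  d8 = 7 + d6 - d4/2 = 21/2
Walk from origin (0, 0):
  seg 1: right by d1 = 5 → (5, 0)
  seg 2: up by d4 = 8/5 → (5, 8/5)
  seg 3: up by d2 = 5 → (5, 33/5)
  seg 4: up by d8 = 21/2 → (5, 171/10)
  seg 5: left by d3 = 7/2 → (3/2, 171/10)
  seg 6: down by d8 = 21/2 → (3/2, 33/5)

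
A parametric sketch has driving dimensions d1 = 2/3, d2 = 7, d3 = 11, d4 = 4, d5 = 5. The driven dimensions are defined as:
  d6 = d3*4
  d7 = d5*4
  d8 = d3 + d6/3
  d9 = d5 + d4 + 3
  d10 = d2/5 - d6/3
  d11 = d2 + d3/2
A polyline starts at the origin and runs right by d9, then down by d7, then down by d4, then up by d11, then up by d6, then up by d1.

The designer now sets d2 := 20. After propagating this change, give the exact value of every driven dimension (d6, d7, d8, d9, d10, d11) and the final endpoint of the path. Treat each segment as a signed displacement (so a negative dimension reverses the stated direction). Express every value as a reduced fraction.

Apply edit: d2 := 20
  d6 = d3*4 = 44
  d7 = d5*4 = 20
  d8 = d3 + d6/3 = 77/3
  d9 = d5 + d4 + 3 = 12
  d10 = d2/5 - d6/3 = -32/3
  d11 = d2 + d3/2 = 51/2
Walk from origin (0, 0):
  seg 1: right by d9 = 12 → (12, 0)
  seg 2: down by d7 = 20 → (12, -20)
  seg 3: down by d4 = 4 → (12, -24)
  seg 4: up by d11 = 51/2 → (12, 3/2)
  seg 5: up by d6 = 44 → (12, 91/2)
  seg 6: up by d1 = 2/3 → (12, 277/6)

d6 = 44
d7 = 20
d8 = 77/3
d9 = 12
d10 = -32/3
d11 = 51/2
endpoint = (12, 277/6)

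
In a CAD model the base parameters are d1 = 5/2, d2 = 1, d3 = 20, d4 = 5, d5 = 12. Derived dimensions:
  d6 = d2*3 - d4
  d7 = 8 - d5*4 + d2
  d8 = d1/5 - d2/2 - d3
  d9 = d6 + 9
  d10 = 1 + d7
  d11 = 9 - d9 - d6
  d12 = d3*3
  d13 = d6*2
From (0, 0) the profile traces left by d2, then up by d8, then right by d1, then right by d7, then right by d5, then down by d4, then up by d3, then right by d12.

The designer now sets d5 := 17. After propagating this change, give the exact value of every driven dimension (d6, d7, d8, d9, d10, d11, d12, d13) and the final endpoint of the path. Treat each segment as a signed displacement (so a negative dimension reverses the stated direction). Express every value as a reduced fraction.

d6 = -2
d7 = -59
d8 = -20
d9 = 7
d10 = -58
d11 = 4
d12 = 60
d13 = -4
endpoint = (39/2, -5)

Apply edit: d5 := 17
  d6 = d2*3 - d4 = -2
  d7 = 8 - d5*4 + d2 = -59
  d8 = d1/5 - d2/2 - d3 = -20
  d9 = d6 + 9 = 7
  d10 = 1 + d7 = -58
  d11 = 9 - d9 - d6 = 4
  d12 = d3*3 = 60
  d13 = d6*2 = -4
Walk from origin (0, 0):
  seg 1: left by d2 = 1 → (-1, 0)
  seg 2: up by d8 = -20 → (-1, -20)
  seg 3: right by d1 = 5/2 → (3/2, -20)
  seg 4: right by d7 = -59 → (-115/2, -20)
  seg 5: right by d5 = 17 → (-81/2, -20)
  seg 6: down by d4 = 5 → (-81/2, -25)
  seg 7: up by d3 = 20 → (-81/2, -5)
  seg 8: right by d12 = 60 → (39/2, -5)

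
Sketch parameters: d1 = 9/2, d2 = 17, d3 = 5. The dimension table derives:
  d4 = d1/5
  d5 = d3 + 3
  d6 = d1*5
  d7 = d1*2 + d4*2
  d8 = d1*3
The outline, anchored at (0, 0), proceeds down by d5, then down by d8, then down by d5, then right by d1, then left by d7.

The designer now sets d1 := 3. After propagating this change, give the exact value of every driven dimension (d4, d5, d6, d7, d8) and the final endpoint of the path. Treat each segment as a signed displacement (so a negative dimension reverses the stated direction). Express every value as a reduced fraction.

d4 = 3/5
d5 = 8
d6 = 15
d7 = 36/5
d8 = 9
endpoint = (-21/5, -25)

Apply edit: d1 := 3
  d4 = d1/5 = 3/5
  d5 = d3 + 3 = 8
  d6 = d1*5 = 15
  d7 = d1*2 + d4*2 = 36/5
  d8 = d1*3 = 9
Walk from origin (0, 0):
  seg 1: down by d5 = 8 → (0, -8)
  seg 2: down by d8 = 9 → (0, -17)
  seg 3: down by d5 = 8 → (0, -25)
  seg 4: right by d1 = 3 → (3, -25)
  seg 5: left by d7 = 36/5 → (-21/5, -25)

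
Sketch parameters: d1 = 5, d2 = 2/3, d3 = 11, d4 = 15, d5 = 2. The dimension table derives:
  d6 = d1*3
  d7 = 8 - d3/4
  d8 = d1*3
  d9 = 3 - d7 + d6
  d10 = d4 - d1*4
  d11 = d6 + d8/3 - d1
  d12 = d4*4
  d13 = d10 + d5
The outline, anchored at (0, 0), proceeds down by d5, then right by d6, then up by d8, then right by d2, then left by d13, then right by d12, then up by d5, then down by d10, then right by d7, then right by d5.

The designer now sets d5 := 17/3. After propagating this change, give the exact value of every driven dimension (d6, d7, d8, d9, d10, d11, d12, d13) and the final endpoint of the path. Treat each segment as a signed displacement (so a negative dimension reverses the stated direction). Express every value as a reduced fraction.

d6 = 15
d7 = 21/4
d8 = 15
d9 = 51/4
d10 = -5
d11 = 15
d12 = 60
d13 = 2/3
endpoint = (1031/12, 20)

Apply edit: d5 := 17/3
  d6 = d1*3 = 15
  d7 = 8 - d3/4 = 21/4
  d8 = d1*3 = 15
  d9 = 3 - d7 + d6 = 51/4
  d10 = d4 - d1*4 = -5
  d11 = d6 + d8/3 - d1 = 15
  d12 = d4*4 = 60
  d13 = d10 + d5 = 2/3
Walk from origin (0, 0):
  seg 1: down by d5 = 17/3 → (0, -17/3)
  seg 2: right by d6 = 15 → (15, -17/3)
  seg 3: up by d8 = 15 → (15, 28/3)
  seg 4: right by d2 = 2/3 → (47/3, 28/3)
  seg 5: left by d13 = 2/3 → (15, 28/3)
  seg 6: right by d12 = 60 → (75, 28/3)
  seg 7: up by d5 = 17/3 → (75, 15)
  seg 8: down by d10 = -5 → (75, 20)
  seg 9: right by d7 = 21/4 → (321/4, 20)
  seg 10: right by d5 = 17/3 → (1031/12, 20)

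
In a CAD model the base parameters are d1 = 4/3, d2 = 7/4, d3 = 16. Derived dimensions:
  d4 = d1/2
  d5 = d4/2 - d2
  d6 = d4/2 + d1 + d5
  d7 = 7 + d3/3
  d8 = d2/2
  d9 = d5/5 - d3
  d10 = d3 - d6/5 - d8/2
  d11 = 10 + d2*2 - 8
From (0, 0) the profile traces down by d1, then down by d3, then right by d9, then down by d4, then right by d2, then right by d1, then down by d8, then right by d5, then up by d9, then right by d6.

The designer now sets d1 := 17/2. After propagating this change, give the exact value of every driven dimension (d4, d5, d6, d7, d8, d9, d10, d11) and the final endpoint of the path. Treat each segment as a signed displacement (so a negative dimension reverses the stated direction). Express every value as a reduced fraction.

d4 = 17/4
d5 = 3/8
d6 = 11
d7 = 37/3
d8 = 7/8
d9 = -637/40
d10 = 1069/80
d11 = 11/2
endpoint = (57/10, -911/20)

Apply edit: d1 := 17/2
  d4 = d1/2 = 17/4
  d5 = d4/2 - d2 = 3/8
  d6 = d4/2 + d1 + d5 = 11
  d7 = 7 + d3/3 = 37/3
  d8 = d2/2 = 7/8
  d9 = d5/5 - d3 = -637/40
  d10 = d3 - d6/5 - d8/2 = 1069/80
  d11 = 10 + d2*2 - 8 = 11/2
Walk from origin (0, 0):
  seg 1: down by d1 = 17/2 → (0, -17/2)
  seg 2: down by d3 = 16 → (0, -49/2)
  seg 3: right by d9 = -637/40 → (-637/40, -49/2)
  seg 4: down by d4 = 17/4 → (-637/40, -115/4)
  seg 5: right by d2 = 7/4 → (-567/40, -115/4)
  seg 6: right by d1 = 17/2 → (-227/40, -115/4)
  seg 7: down by d8 = 7/8 → (-227/40, -237/8)
  seg 8: right by d5 = 3/8 → (-53/10, -237/8)
  seg 9: up by d9 = -637/40 → (-53/10, -911/20)
  seg 10: right by d6 = 11 → (57/10, -911/20)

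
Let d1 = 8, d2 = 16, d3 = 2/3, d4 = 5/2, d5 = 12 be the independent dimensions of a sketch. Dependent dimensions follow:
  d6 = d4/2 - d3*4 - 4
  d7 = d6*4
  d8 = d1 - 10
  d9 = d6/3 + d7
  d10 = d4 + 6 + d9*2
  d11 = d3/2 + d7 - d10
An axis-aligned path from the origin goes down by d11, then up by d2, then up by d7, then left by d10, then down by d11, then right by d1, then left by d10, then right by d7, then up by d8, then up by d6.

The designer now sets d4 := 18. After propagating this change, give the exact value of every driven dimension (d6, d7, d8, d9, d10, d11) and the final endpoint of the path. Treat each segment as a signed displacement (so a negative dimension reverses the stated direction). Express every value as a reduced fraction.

d6 = 7/3
d7 = 28/3
d8 = -2
d9 = 91/9
d10 = 398/9
d11 = -311/9
endpoint = (-640/9, 853/9)

Apply edit: d4 := 18
  d6 = d4/2 - d3*4 - 4 = 7/3
  d7 = d6*4 = 28/3
  d8 = d1 - 10 = -2
  d9 = d6/3 + d7 = 91/9
  d10 = d4 + 6 + d9*2 = 398/9
  d11 = d3/2 + d7 - d10 = -311/9
Walk from origin (0, 0):
  seg 1: down by d11 = -311/9 → (0, 311/9)
  seg 2: up by d2 = 16 → (0, 455/9)
  seg 3: up by d7 = 28/3 → (0, 539/9)
  seg 4: left by d10 = 398/9 → (-398/9, 539/9)
  seg 5: down by d11 = -311/9 → (-398/9, 850/9)
  seg 6: right by d1 = 8 → (-326/9, 850/9)
  seg 7: left by d10 = 398/9 → (-724/9, 850/9)
  seg 8: right by d7 = 28/3 → (-640/9, 850/9)
  seg 9: up by d8 = -2 → (-640/9, 832/9)
  seg 10: up by d6 = 7/3 → (-640/9, 853/9)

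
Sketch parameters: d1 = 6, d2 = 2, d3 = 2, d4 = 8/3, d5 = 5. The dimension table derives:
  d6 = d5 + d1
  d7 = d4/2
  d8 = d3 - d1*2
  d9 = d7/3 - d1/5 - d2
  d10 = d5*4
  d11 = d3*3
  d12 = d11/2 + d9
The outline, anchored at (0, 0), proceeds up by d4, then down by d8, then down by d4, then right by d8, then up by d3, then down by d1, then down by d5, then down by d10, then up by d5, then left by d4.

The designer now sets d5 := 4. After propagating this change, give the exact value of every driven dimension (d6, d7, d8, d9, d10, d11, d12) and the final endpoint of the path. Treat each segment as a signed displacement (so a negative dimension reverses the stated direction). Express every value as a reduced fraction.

Apply edit: d5 := 4
  d6 = d5 + d1 = 10
  d7 = d4/2 = 4/3
  d8 = d3 - d1*2 = -10
  d9 = d7/3 - d1/5 - d2 = -124/45
  d10 = d5*4 = 16
  d11 = d3*3 = 6
  d12 = d11/2 + d9 = 11/45
Walk from origin (0, 0):
  seg 1: up by d4 = 8/3 → (0, 8/3)
  seg 2: down by d8 = -10 → (0, 38/3)
  seg 3: down by d4 = 8/3 → (0, 10)
  seg 4: right by d8 = -10 → (-10, 10)
  seg 5: up by d3 = 2 → (-10, 12)
  seg 6: down by d1 = 6 → (-10, 6)
  seg 7: down by d5 = 4 → (-10, 2)
  seg 8: down by d10 = 16 → (-10, -14)
  seg 9: up by d5 = 4 → (-10, -10)
  seg 10: left by d4 = 8/3 → (-38/3, -10)

d6 = 10
d7 = 4/3
d8 = -10
d9 = -124/45
d10 = 16
d11 = 6
d12 = 11/45
endpoint = (-38/3, -10)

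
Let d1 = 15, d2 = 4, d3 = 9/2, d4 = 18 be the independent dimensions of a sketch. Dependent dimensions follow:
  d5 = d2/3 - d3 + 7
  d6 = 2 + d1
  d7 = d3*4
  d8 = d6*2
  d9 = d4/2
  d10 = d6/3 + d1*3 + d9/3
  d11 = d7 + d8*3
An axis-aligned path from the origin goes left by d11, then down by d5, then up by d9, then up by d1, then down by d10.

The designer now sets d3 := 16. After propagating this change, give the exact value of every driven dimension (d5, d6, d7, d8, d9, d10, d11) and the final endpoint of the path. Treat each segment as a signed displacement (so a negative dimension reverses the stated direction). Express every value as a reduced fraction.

d5 = -23/3
d6 = 17
d7 = 64
d8 = 34
d9 = 9
d10 = 161/3
d11 = 166
endpoint = (-166, -22)

Apply edit: d3 := 16
  d5 = d2/3 - d3 + 7 = -23/3
  d6 = 2 + d1 = 17
  d7 = d3*4 = 64
  d8 = d6*2 = 34
  d9 = d4/2 = 9
  d10 = d6/3 + d1*3 + d9/3 = 161/3
  d11 = d7 + d8*3 = 166
Walk from origin (0, 0):
  seg 1: left by d11 = 166 → (-166, 0)
  seg 2: down by d5 = -23/3 → (-166, 23/3)
  seg 3: up by d9 = 9 → (-166, 50/3)
  seg 4: up by d1 = 15 → (-166, 95/3)
  seg 5: down by d10 = 161/3 → (-166, -22)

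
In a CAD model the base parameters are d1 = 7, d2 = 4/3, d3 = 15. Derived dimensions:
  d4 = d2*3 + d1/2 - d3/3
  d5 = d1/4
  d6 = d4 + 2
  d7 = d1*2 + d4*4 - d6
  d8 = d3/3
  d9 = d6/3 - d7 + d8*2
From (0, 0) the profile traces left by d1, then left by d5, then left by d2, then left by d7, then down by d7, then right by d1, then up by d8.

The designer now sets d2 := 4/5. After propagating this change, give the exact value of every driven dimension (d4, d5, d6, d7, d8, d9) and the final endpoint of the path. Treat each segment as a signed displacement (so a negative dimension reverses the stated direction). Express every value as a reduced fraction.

d4 = 9/10
d5 = 7/4
d6 = 29/10
d7 = 147/10
d8 = 5
d9 = -56/15
endpoint = (-69/4, -97/10)

Apply edit: d2 := 4/5
  d4 = d2*3 + d1/2 - d3/3 = 9/10
  d5 = d1/4 = 7/4
  d6 = d4 + 2 = 29/10
  d7 = d1*2 + d4*4 - d6 = 147/10
  d8 = d3/3 = 5
  d9 = d6/3 - d7 + d8*2 = -56/15
Walk from origin (0, 0):
  seg 1: left by d1 = 7 → (-7, 0)
  seg 2: left by d5 = 7/4 → (-35/4, 0)
  seg 3: left by d2 = 4/5 → (-191/20, 0)
  seg 4: left by d7 = 147/10 → (-97/4, 0)
  seg 5: down by d7 = 147/10 → (-97/4, -147/10)
  seg 6: right by d1 = 7 → (-69/4, -147/10)
  seg 7: up by d8 = 5 → (-69/4, -97/10)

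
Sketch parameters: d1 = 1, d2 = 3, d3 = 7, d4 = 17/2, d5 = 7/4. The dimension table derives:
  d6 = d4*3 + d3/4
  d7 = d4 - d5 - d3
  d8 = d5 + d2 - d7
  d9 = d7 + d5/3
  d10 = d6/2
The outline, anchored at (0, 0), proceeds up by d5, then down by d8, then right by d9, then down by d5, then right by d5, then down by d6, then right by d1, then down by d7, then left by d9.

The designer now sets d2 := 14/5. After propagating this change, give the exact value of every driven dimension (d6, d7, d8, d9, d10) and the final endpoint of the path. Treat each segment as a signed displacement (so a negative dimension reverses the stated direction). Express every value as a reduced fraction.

Apply edit: d2 := 14/5
  d6 = d4*3 + d3/4 = 109/4
  d7 = d4 - d5 - d3 = -1/4
  d8 = d5 + d2 - d7 = 24/5
  d9 = d7 + d5/3 = 1/3
  d10 = d6/2 = 109/8
Walk from origin (0, 0):
  seg 1: up by d5 = 7/4 → (0, 7/4)
  seg 2: down by d8 = 24/5 → (0, -61/20)
  seg 3: right by d9 = 1/3 → (1/3, -61/20)
  seg 4: down by d5 = 7/4 → (1/3, -24/5)
  seg 5: right by d5 = 7/4 → (25/12, -24/5)
  seg 6: down by d6 = 109/4 → (25/12, -641/20)
  seg 7: right by d1 = 1 → (37/12, -641/20)
  seg 8: down by d7 = -1/4 → (37/12, -159/5)
  seg 9: left by d9 = 1/3 → (11/4, -159/5)

d6 = 109/4
d7 = -1/4
d8 = 24/5
d9 = 1/3
d10 = 109/8
endpoint = (11/4, -159/5)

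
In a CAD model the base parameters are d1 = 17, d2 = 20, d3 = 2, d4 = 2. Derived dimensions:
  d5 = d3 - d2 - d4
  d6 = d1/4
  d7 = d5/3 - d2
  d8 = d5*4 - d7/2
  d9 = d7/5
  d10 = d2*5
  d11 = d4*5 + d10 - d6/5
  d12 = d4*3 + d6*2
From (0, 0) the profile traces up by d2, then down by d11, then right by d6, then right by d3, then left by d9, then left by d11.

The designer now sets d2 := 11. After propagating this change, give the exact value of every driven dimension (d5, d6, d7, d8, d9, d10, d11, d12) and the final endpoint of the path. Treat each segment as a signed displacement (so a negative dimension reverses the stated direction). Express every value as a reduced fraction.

Apply edit: d2 := 11
  d5 = d3 - d2 - d4 = -11
  d6 = d1/4 = 17/4
  d7 = d5/3 - d2 = -44/3
  d8 = d5*4 - d7/2 = -110/3
  d9 = d7/5 = -44/15
  d10 = d2*5 = 55
  d11 = d4*5 + d10 - d6/5 = 1283/20
  d12 = d4*3 + d6*2 = 29/2
Walk from origin (0, 0):
  seg 1: up by d2 = 11 → (0, 11)
  seg 2: down by d11 = 1283/20 → (0, -1063/20)
  seg 3: right by d6 = 17/4 → (17/4, -1063/20)
  seg 4: right by d3 = 2 → (25/4, -1063/20)
  seg 5: left by d9 = -44/15 → (551/60, -1063/20)
  seg 6: left by d11 = 1283/20 → (-1649/30, -1063/20)

d5 = -11
d6 = 17/4
d7 = -44/3
d8 = -110/3
d9 = -44/15
d10 = 55
d11 = 1283/20
d12 = 29/2
endpoint = (-1649/30, -1063/20)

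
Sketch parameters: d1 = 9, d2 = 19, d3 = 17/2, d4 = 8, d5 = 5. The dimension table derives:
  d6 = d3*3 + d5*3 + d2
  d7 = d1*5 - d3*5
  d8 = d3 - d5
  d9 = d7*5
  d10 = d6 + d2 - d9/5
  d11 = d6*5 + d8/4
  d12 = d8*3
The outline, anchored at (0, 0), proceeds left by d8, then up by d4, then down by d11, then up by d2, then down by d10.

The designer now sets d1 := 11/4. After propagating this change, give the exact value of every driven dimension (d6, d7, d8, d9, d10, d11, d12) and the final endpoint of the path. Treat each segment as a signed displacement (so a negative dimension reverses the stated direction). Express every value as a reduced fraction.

d6 = 119/2
d7 = -115/4
d8 = 7/2
d9 = -575/4
d10 = 429/4
d11 = 2387/8
d12 = 21/2
endpoint = (-7/2, -3029/8)

Apply edit: d1 := 11/4
  d6 = d3*3 + d5*3 + d2 = 119/2
  d7 = d1*5 - d3*5 = -115/4
  d8 = d3 - d5 = 7/2
  d9 = d7*5 = -575/4
  d10 = d6 + d2 - d9/5 = 429/4
  d11 = d6*5 + d8/4 = 2387/8
  d12 = d8*3 = 21/2
Walk from origin (0, 0):
  seg 1: left by d8 = 7/2 → (-7/2, 0)
  seg 2: up by d4 = 8 → (-7/2, 8)
  seg 3: down by d11 = 2387/8 → (-7/2, -2323/8)
  seg 4: up by d2 = 19 → (-7/2, -2171/8)
  seg 5: down by d10 = 429/4 → (-7/2, -3029/8)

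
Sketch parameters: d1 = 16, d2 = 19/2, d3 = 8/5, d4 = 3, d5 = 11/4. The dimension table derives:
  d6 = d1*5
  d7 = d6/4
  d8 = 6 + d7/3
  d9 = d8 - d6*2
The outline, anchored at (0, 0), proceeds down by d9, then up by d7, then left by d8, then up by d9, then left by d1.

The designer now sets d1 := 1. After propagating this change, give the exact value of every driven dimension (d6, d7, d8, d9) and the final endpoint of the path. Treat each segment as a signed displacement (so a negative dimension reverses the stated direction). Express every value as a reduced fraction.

Apply edit: d1 := 1
  d6 = d1*5 = 5
  d7 = d6/4 = 5/4
  d8 = 6 + d7/3 = 77/12
  d9 = d8 - d6*2 = -43/12
Walk from origin (0, 0):
  seg 1: down by d9 = -43/12 → (0, 43/12)
  seg 2: up by d7 = 5/4 → (0, 29/6)
  seg 3: left by d8 = 77/12 → (-77/12, 29/6)
  seg 4: up by d9 = -43/12 → (-77/12, 5/4)
  seg 5: left by d1 = 1 → (-89/12, 5/4)

d6 = 5
d7 = 5/4
d8 = 77/12
d9 = -43/12
endpoint = (-89/12, 5/4)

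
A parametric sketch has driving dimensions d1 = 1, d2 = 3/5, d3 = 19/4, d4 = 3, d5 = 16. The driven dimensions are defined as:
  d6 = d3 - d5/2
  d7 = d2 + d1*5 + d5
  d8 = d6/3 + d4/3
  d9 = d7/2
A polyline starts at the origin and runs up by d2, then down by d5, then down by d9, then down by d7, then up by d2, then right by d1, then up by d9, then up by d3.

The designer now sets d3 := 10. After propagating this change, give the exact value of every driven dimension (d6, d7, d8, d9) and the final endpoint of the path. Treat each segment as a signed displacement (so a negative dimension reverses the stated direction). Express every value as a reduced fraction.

Apply edit: d3 := 10
  d6 = d3 - d5/2 = 2
  d7 = d2 + d1*5 + d5 = 108/5
  d8 = d6/3 + d4/3 = 5/3
  d9 = d7/2 = 54/5
Walk from origin (0, 0):
  seg 1: up by d2 = 3/5 → (0, 3/5)
  seg 2: down by d5 = 16 → (0, -77/5)
  seg 3: down by d9 = 54/5 → (0, -131/5)
  seg 4: down by d7 = 108/5 → (0, -239/5)
  seg 5: up by d2 = 3/5 → (0, -236/5)
  seg 6: right by d1 = 1 → (1, -236/5)
  seg 7: up by d9 = 54/5 → (1, -182/5)
  seg 8: up by d3 = 10 → (1, -132/5)

d6 = 2
d7 = 108/5
d8 = 5/3
d9 = 54/5
endpoint = (1, -132/5)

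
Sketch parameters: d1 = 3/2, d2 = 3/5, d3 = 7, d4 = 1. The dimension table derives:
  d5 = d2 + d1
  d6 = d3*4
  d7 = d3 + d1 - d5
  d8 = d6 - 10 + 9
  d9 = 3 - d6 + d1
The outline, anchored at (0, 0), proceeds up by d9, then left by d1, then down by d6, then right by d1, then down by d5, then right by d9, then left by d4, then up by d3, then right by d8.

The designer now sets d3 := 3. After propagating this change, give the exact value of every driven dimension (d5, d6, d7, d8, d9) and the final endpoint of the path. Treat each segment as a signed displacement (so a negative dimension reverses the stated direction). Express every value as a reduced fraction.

d5 = 21/10
d6 = 12
d7 = 12/5
d8 = 11
d9 = -15/2
endpoint = (5/2, -93/5)

Apply edit: d3 := 3
  d5 = d2 + d1 = 21/10
  d6 = d3*4 = 12
  d7 = d3 + d1 - d5 = 12/5
  d8 = d6 - 10 + 9 = 11
  d9 = 3 - d6 + d1 = -15/2
Walk from origin (0, 0):
  seg 1: up by d9 = -15/2 → (0, -15/2)
  seg 2: left by d1 = 3/2 → (-3/2, -15/2)
  seg 3: down by d6 = 12 → (-3/2, -39/2)
  seg 4: right by d1 = 3/2 → (0, -39/2)
  seg 5: down by d5 = 21/10 → (0, -108/5)
  seg 6: right by d9 = -15/2 → (-15/2, -108/5)
  seg 7: left by d4 = 1 → (-17/2, -108/5)
  seg 8: up by d3 = 3 → (-17/2, -93/5)
  seg 9: right by d8 = 11 → (5/2, -93/5)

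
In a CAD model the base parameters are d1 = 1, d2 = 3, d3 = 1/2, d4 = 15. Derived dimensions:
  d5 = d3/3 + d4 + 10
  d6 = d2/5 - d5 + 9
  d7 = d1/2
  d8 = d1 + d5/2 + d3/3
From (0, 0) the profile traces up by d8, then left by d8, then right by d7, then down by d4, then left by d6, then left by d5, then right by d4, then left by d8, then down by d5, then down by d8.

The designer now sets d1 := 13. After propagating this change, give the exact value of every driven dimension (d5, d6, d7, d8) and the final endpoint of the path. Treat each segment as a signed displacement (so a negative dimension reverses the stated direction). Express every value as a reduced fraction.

d5 = 151/6
d6 = -467/30
d7 = 13/2
d8 = 103/4
endpoint = (-198/5, -241/6)

Apply edit: d1 := 13
  d5 = d3/3 + d4 + 10 = 151/6
  d6 = d2/5 - d5 + 9 = -467/30
  d7 = d1/2 = 13/2
  d8 = d1 + d5/2 + d3/3 = 103/4
Walk from origin (0, 0):
  seg 1: up by d8 = 103/4 → (0, 103/4)
  seg 2: left by d8 = 103/4 → (-103/4, 103/4)
  seg 3: right by d7 = 13/2 → (-77/4, 103/4)
  seg 4: down by d4 = 15 → (-77/4, 43/4)
  seg 5: left by d6 = -467/30 → (-221/60, 43/4)
  seg 6: left by d5 = 151/6 → (-577/20, 43/4)
  seg 7: right by d4 = 15 → (-277/20, 43/4)
  seg 8: left by d8 = 103/4 → (-198/5, 43/4)
  seg 9: down by d5 = 151/6 → (-198/5, -173/12)
  seg 10: down by d8 = 103/4 → (-198/5, -241/6)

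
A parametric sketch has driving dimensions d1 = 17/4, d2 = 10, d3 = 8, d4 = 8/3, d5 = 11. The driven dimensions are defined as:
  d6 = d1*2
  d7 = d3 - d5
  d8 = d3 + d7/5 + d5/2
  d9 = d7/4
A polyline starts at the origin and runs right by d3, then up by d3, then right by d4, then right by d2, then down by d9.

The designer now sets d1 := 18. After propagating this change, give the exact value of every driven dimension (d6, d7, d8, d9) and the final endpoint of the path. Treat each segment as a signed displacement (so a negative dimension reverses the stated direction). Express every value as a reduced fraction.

d6 = 36
d7 = -3
d8 = 129/10
d9 = -3/4
endpoint = (62/3, 35/4)

Apply edit: d1 := 18
  d6 = d1*2 = 36
  d7 = d3 - d5 = -3
  d8 = d3 + d7/5 + d5/2 = 129/10
  d9 = d7/4 = -3/4
Walk from origin (0, 0):
  seg 1: right by d3 = 8 → (8, 0)
  seg 2: up by d3 = 8 → (8, 8)
  seg 3: right by d4 = 8/3 → (32/3, 8)
  seg 4: right by d2 = 10 → (62/3, 8)
  seg 5: down by d9 = -3/4 → (62/3, 35/4)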